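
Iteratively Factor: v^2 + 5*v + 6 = (v + 3)*(v + 2)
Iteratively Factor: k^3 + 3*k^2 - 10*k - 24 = (k + 2)*(k^2 + k - 12) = (k + 2)*(k + 4)*(k - 3)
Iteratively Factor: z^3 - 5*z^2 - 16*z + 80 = (z + 4)*(z^2 - 9*z + 20) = (z - 4)*(z + 4)*(z - 5)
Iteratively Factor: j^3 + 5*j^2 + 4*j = (j)*(j^2 + 5*j + 4) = j*(j + 4)*(j + 1)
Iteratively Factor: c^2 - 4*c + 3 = (c - 3)*(c - 1)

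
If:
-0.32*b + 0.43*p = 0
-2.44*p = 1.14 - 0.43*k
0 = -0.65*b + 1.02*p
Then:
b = 0.00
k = 2.65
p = 0.00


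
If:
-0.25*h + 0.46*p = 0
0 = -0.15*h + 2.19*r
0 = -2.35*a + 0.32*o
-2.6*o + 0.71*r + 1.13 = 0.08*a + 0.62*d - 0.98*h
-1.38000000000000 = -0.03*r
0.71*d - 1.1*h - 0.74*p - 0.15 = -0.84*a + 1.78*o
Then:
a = -6.34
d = 1311.99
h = 671.60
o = -46.53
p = 365.00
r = 46.00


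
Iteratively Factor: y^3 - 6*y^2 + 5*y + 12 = (y - 3)*(y^2 - 3*y - 4) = (y - 4)*(y - 3)*(y + 1)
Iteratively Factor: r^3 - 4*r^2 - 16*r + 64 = (r + 4)*(r^2 - 8*r + 16) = (r - 4)*(r + 4)*(r - 4)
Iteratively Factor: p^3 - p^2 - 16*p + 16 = (p + 4)*(p^2 - 5*p + 4) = (p - 4)*(p + 4)*(p - 1)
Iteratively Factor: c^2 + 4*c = (c)*(c + 4)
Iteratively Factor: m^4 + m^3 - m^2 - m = (m + 1)*(m^3 - m) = (m + 1)^2*(m^2 - m) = m*(m + 1)^2*(m - 1)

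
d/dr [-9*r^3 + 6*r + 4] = 6 - 27*r^2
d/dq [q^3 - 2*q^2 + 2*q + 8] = 3*q^2 - 4*q + 2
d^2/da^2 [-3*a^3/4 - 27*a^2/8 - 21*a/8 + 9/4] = -9*a/2 - 27/4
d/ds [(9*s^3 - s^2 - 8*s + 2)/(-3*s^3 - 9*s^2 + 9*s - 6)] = (-28*s^4 + 38*s^3 - 75*s^2 + 16*s + 10)/(3*(s^6 + 6*s^5 + 3*s^4 - 14*s^3 + 21*s^2 - 12*s + 4))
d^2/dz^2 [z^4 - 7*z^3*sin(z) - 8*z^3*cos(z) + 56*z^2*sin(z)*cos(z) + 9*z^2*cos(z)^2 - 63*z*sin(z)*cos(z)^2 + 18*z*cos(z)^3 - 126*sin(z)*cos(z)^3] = 7*z^3*sin(z) + 8*z^3*cos(z) + 48*z^2*sin(z) - 112*z^2*sin(2*z) - 42*z^2*cos(z) - 18*z^2*cos(2*z) + 12*z^2 - 105*z*sin(z)/4 - 36*z*sin(2*z) + 567*z*sin(3*z)/4 - 123*z*cos(z)/2 + 224*z*cos(2*z) - 81*z*cos(3*z)/2 - 27*sin(z) + 182*sin(2*z) - 27*sin(3*z) + 252*sin(4*z) - 63*cos(z)/2 + 9*cos(2*z) - 189*cos(3*z)/2 + 9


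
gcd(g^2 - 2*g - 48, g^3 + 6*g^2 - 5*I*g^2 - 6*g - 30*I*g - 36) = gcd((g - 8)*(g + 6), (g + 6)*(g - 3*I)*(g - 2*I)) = g + 6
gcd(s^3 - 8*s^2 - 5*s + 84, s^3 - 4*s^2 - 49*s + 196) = s^2 - 11*s + 28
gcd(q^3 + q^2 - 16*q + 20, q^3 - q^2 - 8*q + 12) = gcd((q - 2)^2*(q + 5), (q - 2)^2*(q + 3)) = q^2 - 4*q + 4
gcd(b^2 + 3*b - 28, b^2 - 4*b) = b - 4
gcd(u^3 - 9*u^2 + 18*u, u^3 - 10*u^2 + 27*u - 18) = u^2 - 9*u + 18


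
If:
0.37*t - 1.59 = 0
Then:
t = 4.30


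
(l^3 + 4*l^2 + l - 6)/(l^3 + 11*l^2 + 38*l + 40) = (l^2 + 2*l - 3)/(l^2 + 9*l + 20)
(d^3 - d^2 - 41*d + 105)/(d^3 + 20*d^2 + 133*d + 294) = (d^2 - 8*d + 15)/(d^2 + 13*d + 42)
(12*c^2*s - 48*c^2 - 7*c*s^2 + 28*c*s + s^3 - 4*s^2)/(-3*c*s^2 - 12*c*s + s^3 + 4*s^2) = (-4*c*s + 16*c + s^2 - 4*s)/(s*(s + 4))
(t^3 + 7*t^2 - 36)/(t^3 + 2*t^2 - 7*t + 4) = (t^3 + 7*t^2 - 36)/(t^3 + 2*t^2 - 7*t + 4)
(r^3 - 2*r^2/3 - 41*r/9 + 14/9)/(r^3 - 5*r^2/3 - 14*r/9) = (3*r^2 + 5*r - 2)/(r*(3*r + 2))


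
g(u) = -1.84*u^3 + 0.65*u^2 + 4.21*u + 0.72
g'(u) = -5.52*u^2 + 1.3*u + 4.21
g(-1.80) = 5.98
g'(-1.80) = -16.01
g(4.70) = -156.17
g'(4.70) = -111.62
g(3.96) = -86.68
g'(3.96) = -77.20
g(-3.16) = 51.97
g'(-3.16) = -55.02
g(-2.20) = 14.20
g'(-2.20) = -25.37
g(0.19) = 1.53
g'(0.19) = 4.26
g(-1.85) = 6.81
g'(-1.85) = -17.09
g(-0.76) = -1.30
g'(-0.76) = 0.03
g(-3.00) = 43.62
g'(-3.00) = -49.37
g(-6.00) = 396.30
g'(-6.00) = -202.31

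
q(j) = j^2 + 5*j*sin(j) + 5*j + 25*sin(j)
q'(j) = 5*j*cos(j) + 2*j + 5*sin(j) + 25*cos(j) + 5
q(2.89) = 32.62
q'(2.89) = -26.18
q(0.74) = 23.60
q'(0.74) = 31.05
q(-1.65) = -22.22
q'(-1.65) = -4.61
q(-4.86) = 0.01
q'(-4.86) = 0.33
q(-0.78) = -18.13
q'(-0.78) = 14.92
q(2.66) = 38.12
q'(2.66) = -21.31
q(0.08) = 2.44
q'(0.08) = 30.88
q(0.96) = 30.13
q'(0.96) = 28.11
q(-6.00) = 4.60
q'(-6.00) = -10.40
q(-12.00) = 65.22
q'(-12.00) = -45.85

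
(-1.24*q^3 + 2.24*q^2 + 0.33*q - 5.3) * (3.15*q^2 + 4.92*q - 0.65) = -3.906*q^5 + 0.9552*q^4 + 12.8663*q^3 - 16.5274*q^2 - 26.2905*q + 3.445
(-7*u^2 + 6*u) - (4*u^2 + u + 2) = -11*u^2 + 5*u - 2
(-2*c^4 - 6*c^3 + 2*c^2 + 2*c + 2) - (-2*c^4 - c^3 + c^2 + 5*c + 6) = -5*c^3 + c^2 - 3*c - 4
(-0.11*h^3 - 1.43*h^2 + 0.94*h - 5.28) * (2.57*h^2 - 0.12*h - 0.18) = -0.2827*h^5 - 3.6619*h^4 + 2.6072*h^3 - 13.425*h^2 + 0.4644*h + 0.9504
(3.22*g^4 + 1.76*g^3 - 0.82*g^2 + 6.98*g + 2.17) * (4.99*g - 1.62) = 16.0678*g^5 + 3.566*g^4 - 6.943*g^3 + 36.1586*g^2 - 0.4793*g - 3.5154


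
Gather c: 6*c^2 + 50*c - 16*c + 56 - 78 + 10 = 6*c^2 + 34*c - 12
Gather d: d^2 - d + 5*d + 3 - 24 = d^2 + 4*d - 21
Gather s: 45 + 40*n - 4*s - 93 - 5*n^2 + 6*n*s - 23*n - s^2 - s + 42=-5*n^2 + 17*n - s^2 + s*(6*n - 5) - 6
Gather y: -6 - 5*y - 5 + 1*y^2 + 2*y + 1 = y^2 - 3*y - 10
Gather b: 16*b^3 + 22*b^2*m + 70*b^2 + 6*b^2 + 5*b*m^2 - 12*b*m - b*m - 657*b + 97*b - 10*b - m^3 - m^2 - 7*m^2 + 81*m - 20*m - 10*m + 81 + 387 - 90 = 16*b^3 + b^2*(22*m + 76) + b*(5*m^2 - 13*m - 570) - m^3 - 8*m^2 + 51*m + 378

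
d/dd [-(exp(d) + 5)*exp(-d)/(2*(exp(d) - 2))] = (exp(2*d) + 10*exp(d) - 10)*exp(-d)/(2*(exp(2*d) - 4*exp(d) + 4))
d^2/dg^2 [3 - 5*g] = 0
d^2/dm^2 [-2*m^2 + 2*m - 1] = -4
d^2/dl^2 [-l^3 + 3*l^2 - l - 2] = 6 - 6*l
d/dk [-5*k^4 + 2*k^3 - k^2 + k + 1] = -20*k^3 + 6*k^2 - 2*k + 1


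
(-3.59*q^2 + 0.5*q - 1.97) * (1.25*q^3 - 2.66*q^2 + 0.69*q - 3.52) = -4.4875*q^5 + 10.1744*q^4 - 6.2696*q^3 + 18.222*q^2 - 3.1193*q + 6.9344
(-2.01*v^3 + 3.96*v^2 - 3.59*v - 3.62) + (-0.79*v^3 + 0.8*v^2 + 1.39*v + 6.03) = -2.8*v^3 + 4.76*v^2 - 2.2*v + 2.41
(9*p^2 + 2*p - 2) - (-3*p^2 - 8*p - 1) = 12*p^2 + 10*p - 1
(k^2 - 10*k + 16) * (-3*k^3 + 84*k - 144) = -3*k^5 + 30*k^4 + 36*k^3 - 984*k^2 + 2784*k - 2304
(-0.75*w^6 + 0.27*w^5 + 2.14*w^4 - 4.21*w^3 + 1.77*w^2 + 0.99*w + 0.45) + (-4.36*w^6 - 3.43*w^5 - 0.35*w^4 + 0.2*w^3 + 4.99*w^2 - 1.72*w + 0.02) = -5.11*w^6 - 3.16*w^5 + 1.79*w^4 - 4.01*w^3 + 6.76*w^2 - 0.73*w + 0.47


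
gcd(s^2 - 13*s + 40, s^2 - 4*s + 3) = 1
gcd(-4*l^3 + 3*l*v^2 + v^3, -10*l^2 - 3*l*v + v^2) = 2*l + v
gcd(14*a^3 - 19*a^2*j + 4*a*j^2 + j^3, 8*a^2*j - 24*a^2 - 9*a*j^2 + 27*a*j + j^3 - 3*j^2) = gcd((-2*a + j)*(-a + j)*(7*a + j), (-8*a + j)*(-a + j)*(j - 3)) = a - j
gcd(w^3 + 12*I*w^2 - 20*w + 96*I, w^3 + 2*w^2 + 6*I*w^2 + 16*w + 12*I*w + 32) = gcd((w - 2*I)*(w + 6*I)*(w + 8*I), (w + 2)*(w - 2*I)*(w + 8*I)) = w^2 + 6*I*w + 16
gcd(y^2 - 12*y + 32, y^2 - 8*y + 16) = y - 4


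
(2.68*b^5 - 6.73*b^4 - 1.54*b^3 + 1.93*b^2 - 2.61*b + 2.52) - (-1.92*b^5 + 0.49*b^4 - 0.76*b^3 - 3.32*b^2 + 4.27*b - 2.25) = 4.6*b^5 - 7.22*b^4 - 0.78*b^3 + 5.25*b^2 - 6.88*b + 4.77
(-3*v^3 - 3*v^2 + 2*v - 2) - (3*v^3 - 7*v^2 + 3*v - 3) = -6*v^3 + 4*v^2 - v + 1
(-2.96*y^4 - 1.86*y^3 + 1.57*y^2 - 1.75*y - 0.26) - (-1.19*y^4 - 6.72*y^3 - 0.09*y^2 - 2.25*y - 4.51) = -1.77*y^4 + 4.86*y^3 + 1.66*y^2 + 0.5*y + 4.25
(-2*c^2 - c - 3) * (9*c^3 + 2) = -18*c^5 - 9*c^4 - 27*c^3 - 4*c^2 - 2*c - 6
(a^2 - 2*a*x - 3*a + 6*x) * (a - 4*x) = a^3 - 6*a^2*x - 3*a^2 + 8*a*x^2 + 18*a*x - 24*x^2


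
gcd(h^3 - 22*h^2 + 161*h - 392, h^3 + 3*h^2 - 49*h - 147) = h - 7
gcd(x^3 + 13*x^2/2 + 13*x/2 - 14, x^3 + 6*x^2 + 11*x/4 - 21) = x^2 + 15*x/2 + 14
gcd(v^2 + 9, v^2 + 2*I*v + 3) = v + 3*I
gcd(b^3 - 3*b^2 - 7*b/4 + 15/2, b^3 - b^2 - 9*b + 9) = 1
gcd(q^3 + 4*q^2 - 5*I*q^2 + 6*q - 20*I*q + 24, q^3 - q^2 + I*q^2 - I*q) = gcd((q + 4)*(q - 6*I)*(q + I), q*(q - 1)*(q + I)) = q + I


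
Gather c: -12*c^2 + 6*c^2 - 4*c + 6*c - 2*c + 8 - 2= 6 - 6*c^2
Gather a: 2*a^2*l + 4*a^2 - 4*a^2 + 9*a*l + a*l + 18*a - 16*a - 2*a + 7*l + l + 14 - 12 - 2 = 2*a^2*l + 10*a*l + 8*l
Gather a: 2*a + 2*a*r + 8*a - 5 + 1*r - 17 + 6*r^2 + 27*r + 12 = a*(2*r + 10) + 6*r^2 + 28*r - 10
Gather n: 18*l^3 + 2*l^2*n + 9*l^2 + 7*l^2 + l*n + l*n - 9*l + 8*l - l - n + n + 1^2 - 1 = 18*l^3 + 16*l^2 - 2*l + n*(2*l^2 + 2*l)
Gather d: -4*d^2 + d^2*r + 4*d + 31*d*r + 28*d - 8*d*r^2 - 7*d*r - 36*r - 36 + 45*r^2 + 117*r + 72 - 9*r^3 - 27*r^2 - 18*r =d^2*(r - 4) + d*(-8*r^2 + 24*r + 32) - 9*r^3 + 18*r^2 + 63*r + 36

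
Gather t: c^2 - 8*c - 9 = c^2 - 8*c - 9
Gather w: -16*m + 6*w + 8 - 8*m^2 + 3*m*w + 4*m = -8*m^2 - 12*m + w*(3*m + 6) + 8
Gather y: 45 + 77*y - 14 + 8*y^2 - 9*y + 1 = 8*y^2 + 68*y + 32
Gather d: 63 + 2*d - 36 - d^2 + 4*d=-d^2 + 6*d + 27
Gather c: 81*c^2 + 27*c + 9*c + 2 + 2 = 81*c^2 + 36*c + 4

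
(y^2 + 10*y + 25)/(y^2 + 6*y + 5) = (y + 5)/(y + 1)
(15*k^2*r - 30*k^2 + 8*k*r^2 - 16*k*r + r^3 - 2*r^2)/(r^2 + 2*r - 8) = (15*k^2 + 8*k*r + r^2)/(r + 4)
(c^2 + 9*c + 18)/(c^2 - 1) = (c^2 + 9*c + 18)/(c^2 - 1)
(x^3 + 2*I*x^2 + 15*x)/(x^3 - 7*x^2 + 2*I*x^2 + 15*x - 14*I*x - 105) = x/(x - 7)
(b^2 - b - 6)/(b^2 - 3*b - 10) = (b - 3)/(b - 5)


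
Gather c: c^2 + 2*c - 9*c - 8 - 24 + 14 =c^2 - 7*c - 18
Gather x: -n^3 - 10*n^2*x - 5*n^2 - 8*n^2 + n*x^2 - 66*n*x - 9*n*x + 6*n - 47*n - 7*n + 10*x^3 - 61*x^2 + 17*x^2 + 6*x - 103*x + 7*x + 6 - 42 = -n^3 - 13*n^2 - 48*n + 10*x^3 + x^2*(n - 44) + x*(-10*n^2 - 75*n - 90) - 36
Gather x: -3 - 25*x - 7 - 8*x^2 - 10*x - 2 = -8*x^2 - 35*x - 12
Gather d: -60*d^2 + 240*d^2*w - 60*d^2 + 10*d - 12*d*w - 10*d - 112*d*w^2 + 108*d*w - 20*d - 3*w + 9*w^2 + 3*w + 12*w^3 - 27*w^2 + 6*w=d^2*(240*w - 120) + d*(-112*w^2 + 96*w - 20) + 12*w^3 - 18*w^2 + 6*w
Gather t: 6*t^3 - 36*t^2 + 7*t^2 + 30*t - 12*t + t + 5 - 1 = 6*t^3 - 29*t^2 + 19*t + 4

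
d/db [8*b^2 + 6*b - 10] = 16*b + 6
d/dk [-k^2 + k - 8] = 1 - 2*k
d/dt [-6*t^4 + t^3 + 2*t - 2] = -24*t^3 + 3*t^2 + 2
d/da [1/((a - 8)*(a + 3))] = (5 - 2*a)/(a^4 - 10*a^3 - 23*a^2 + 240*a + 576)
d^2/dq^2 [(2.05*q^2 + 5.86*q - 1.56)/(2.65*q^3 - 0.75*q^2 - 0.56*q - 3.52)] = (28.79225*q^6 + 246.9111*q^5 - 183.0885*q^4 + 339.58458*q^3 + 632.0982*q^2 - 184.06368*q + 34.956544)/(18.609625*q^9 - 15.800625*q^8 - 7.325925*q^7 - 67.901475*q^6 + 43.52412*q^5 + 24.69648*q^4 + 89.457664*q^3 - 31.190016*q^2 - 20.815872*q - 43.614208)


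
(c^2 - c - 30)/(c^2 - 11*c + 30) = (c + 5)/(c - 5)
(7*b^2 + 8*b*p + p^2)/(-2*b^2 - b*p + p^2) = (7*b + p)/(-2*b + p)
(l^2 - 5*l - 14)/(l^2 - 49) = (l + 2)/(l + 7)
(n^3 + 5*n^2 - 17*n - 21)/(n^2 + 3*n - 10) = (n^3 + 5*n^2 - 17*n - 21)/(n^2 + 3*n - 10)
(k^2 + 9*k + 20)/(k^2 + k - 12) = (k + 5)/(k - 3)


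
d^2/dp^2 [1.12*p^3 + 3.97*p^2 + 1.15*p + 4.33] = 6.72*p + 7.94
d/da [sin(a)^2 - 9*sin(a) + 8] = (2*sin(a) - 9)*cos(a)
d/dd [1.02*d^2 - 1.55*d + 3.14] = 2.04*d - 1.55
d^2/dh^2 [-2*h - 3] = 0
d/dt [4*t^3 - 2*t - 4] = 12*t^2 - 2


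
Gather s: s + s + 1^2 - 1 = 2*s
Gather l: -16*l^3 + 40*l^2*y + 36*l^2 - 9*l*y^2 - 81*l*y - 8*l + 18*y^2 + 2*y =-16*l^3 + l^2*(40*y + 36) + l*(-9*y^2 - 81*y - 8) + 18*y^2 + 2*y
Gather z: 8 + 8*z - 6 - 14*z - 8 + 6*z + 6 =0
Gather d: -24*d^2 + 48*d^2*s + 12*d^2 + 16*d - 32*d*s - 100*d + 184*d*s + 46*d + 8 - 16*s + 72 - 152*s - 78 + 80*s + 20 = d^2*(48*s - 12) + d*(152*s - 38) - 88*s + 22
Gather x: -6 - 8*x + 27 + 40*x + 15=32*x + 36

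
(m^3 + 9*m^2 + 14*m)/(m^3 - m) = (m^2 + 9*m + 14)/(m^2 - 1)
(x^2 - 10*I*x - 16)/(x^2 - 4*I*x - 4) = (x - 8*I)/(x - 2*I)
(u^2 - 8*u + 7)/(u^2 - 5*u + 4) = (u - 7)/(u - 4)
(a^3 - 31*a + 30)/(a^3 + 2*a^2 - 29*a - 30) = (a - 1)/(a + 1)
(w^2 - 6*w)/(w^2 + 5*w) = (w - 6)/(w + 5)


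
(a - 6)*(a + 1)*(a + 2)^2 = a^4 - a^3 - 22*a^2 - 44*a - 24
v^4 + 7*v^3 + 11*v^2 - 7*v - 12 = (v - 1)*(v + 1)*(v + 3)*(v + 4)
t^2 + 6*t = t*(t + 6)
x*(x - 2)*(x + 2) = x^3 - 4*x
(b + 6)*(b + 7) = b^2 + 13*b + 42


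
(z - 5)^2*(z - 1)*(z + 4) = z^4 - 7*z^3 - 9*z^2 + 115*z - 100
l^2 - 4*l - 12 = (l - 6)*(l + 2)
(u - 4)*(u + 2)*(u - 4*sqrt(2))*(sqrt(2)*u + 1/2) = sqrt(2)*u^4 - 15*u^3/2 - 2*sqrt(2)*u^3 - 10*sqrt(2)*u^2 + 15*u^2 + 4*sqrt(2)*u + 60*u + 16*sqrt(2)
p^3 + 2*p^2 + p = p*(p + 1)^2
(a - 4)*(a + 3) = a^2 - a - 12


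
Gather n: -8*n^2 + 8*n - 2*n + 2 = -8*n^2 + 6*n + 2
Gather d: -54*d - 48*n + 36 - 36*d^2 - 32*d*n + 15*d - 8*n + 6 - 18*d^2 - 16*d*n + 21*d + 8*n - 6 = -54*d^2 + d*(-48*n - 18) - 48*n + 36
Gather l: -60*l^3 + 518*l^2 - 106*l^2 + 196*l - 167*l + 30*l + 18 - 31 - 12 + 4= -60*l^3 + 412*l^2 + 59*l - 21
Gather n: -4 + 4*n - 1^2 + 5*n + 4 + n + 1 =10*n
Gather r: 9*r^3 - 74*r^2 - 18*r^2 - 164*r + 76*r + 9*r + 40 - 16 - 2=9*r^3 - 92*r^2 - 79*r + 22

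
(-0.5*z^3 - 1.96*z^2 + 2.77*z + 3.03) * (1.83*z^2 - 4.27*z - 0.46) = -0.915*z^5 - 1.4518*z^4 + 13.6683*z^3 - 5.3814*z^2 - 14.2123*z - 1.3938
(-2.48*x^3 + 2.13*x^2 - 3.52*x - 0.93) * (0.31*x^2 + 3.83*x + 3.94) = -0.7688*x^5 - 8.8381*x^4 - 2.7045*x^3 - 5.3777*x^2 - 17.4307*x - 3.6642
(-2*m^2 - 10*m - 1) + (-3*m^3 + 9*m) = -3*m^3 - 2*m^2 - m - 1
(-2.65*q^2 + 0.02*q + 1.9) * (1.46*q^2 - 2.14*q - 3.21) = -3.869*q^4 + 5.7002*q^3 + 11.2377*q^2 - 4.1302*q - 6.099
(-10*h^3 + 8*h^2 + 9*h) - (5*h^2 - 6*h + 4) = -10*h^3 + 3*h^2 + 15*h - 4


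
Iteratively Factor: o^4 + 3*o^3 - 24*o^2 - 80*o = (o + 4)*(o^3 - o^2 - 20*o) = (o - 5)*(o + 4)*(o^2 + 4*o) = (o - 5)*(o + 4)^2*(o)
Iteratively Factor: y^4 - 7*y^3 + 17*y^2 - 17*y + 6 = (y - 1)*(y^3 - 6*y^2 + 11*y - 6) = (y - 2)*(y - 1)*(y^2 - 4*y + 3) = (y - 2)*(y - 1)^2*(y - 3)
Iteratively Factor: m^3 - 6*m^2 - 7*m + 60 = (m - 4)*(m^2 - 2*m - 15) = (m - 5)*(m - 4)*(m + 3)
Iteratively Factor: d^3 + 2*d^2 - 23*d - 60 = (d + 3)*(d^2 - d - 20) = (d + 3)*(d + 4)*(d - 5)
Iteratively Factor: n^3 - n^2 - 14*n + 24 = (n - 3)*(n^2 + 2*n - 8) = (n - 3)*(n + 4)*(n - 2)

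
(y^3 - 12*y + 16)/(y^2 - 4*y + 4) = y + 4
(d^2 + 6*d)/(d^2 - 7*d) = (d + 6)/(d - 7)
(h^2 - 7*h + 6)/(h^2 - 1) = (h - 6)/(h + 1)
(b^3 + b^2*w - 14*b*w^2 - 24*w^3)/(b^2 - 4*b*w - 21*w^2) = (-b^2 + 2*b*w + 8*w^2)/(-b + 7*w)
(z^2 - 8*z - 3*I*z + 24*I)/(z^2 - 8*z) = (z - 3*I)/z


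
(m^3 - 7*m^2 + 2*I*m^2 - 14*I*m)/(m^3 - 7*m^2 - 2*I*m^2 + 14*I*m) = (m + 2*I)/(m - 2*I)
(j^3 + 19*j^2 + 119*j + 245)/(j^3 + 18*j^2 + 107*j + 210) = (j + 7)/(j + 6)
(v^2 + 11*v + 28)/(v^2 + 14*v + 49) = (v + 4)/(v + 7)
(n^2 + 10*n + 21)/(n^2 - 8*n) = (n^2 + 10*n + 21)/(n*(n - 8))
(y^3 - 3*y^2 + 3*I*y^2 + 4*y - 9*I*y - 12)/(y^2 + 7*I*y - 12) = (y^2 - y*(3 + I) + 3*I)/(y + 3*I)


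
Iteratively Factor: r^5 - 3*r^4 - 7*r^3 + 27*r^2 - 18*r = (r)*(r^4 - 3*r^3 - 7*r^2 + 27*r - 18) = r*(r - 3)*(r^3 - 7*r + 6) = r*(r - 3)*(r - 1)*(r^2 + r - 6) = r*(r - 3)*(r - 1)*(r + 3)*(r - 2)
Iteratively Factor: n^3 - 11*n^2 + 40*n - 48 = (n - 4)*(n^2 - 7*n + 12) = (n - 4)^2*(n - 3)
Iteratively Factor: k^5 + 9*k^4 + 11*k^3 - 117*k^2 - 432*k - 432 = (k + 3)*(k^4 + 6*k^3 - 7*k^2 - 96*k - 144) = (k + 3)*(k + 4)*(k^3 + 2*k^2 - 15*k - 36) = (k + 3)^2*(k + 4)*(k^2 - k - 12) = (k + 3)^3*(k + 4)*(k - 4)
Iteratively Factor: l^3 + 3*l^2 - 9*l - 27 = (l + 3)*(l^2 - 9) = (l - 3)*(l + 3)*(l + 3)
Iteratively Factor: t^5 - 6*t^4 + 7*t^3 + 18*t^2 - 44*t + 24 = (t + 2)*(t^4 - 8*t^3 + 23*t^2 - 28*t + 12) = (t - 2)*(t + 2)*(t^3 - 6*t^2 + 11*t - 6) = (t - 2)^2*(t + 2)*(t^2 - 4*t + 3) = (t - 2)^2*(t - 1)*(t + 2)*(t - 3)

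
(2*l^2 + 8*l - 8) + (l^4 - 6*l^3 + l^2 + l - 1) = l^4 - 6*l^3 + 3*l^2 + 9*l - 9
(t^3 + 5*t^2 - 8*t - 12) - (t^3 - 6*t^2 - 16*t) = 11*t^2 + 8*t - 12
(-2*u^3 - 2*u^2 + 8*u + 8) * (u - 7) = -2*u^4 + 12*u^3 + 22*u^2 - 48*u - 56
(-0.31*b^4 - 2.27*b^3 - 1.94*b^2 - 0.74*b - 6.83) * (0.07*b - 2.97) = -0.0217*b^5 + 0.7618*b^4 + 6.6061*b^3 + 5.71*b^2 + 1.7197*b + 20.2851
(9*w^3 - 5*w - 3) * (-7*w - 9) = -63*w^4 - 81*w^3 + 35*w^2 + 66*w + 27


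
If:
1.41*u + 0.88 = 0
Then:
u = -0.62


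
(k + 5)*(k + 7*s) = k^2 + 7*k*s + 5*k + 35*s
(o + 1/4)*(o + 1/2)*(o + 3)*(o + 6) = o^4 + 39*o^3/4 + 199*o^2/8 + 117*o/8 + 9/4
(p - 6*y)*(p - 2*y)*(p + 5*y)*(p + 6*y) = p^4 + 3*p^3*y - 46*p^2*y^2 - 108*p*y^3 + 360*y^4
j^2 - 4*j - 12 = (j - 6)*(j + 2)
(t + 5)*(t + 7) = t^2 + 12*t + 35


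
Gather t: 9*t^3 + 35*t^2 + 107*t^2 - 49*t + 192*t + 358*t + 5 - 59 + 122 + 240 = 9*t^3 + 142*t^2 + 501*t + 308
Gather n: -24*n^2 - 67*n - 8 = -24*n^2 - 67*n - 8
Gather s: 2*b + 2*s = 2*b + 2*s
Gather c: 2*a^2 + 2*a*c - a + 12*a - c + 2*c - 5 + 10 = 2*a^2 + 11*a + c*(2*a + 1) + 5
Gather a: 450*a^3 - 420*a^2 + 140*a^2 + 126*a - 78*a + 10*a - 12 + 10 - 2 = 450*a^3 - 280*a^2 + 58*a - 4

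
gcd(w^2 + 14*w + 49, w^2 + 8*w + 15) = 1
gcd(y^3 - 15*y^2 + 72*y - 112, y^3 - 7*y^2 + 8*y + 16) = y^2 - 8*y + 16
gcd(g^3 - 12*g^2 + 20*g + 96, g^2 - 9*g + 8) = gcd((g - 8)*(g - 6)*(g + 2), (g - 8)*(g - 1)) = g - 8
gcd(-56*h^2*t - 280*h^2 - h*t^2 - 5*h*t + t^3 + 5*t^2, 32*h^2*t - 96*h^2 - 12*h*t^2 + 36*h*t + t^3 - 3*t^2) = -8*h + t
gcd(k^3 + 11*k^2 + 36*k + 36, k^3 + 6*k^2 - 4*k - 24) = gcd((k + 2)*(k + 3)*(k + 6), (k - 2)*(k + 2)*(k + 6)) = k^2 + 8*k + 12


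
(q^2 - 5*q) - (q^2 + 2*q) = -7*q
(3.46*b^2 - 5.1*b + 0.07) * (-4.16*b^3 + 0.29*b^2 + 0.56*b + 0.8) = -14.3936*b^5 + 22.2194*b^4 + 0.1674*b^3 - 0.0676999999999994*b^2 - 4.0408*b + 0.056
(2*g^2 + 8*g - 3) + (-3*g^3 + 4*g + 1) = -3*g^3 + 2*g^2 + 12*g - 2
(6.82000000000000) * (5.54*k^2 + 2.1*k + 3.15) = 37.7828*k^2 + 14.322*k + 21.483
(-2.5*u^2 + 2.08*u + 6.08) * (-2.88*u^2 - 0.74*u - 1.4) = 7.2*u^4 - 4.1404*u^3 - 15.5496*u^2 - 7.4112*u - 8.512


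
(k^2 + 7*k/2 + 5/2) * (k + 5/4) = k^3 + 19*k^2/4 + 55*k/8 + 25/8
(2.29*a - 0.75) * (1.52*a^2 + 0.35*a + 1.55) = 3.4808*a^3 - 0.3385*a^2 + 3.287*a - 1.1625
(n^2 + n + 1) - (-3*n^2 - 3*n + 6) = 4*n^2 + 4*n - 5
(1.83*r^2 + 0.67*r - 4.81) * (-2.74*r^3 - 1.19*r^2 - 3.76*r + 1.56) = -5.0142*r^5 - 4.0135*r^4 + 5.5013*r^3 + 6.0595*r^2 + 19.1308*r - 7.5036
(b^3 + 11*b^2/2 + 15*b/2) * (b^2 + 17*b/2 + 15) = b^5 + 14*b^4 + 277*b^3/4 + 585*b^2/4 + 225*b/2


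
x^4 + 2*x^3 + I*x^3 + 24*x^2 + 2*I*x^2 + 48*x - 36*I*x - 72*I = (x + 2)*(x - 3*I)*(x - 2*I)*(x + 6*I)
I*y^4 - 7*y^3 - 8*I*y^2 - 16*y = y*(y + 4*I)^2*(I*y + 1)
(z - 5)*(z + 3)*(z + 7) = z^3 + 5*z^2 - 29*z - 105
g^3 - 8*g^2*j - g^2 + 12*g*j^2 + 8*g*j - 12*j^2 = (g - 1)*(g - 6*j)*(g - 2*j)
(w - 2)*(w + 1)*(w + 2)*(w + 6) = w^4 + 7*w^3 + 2*w^2 - 28*w - 24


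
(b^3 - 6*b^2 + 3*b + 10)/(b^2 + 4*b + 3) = (b^2 - 7*b + 10)/(b + 3)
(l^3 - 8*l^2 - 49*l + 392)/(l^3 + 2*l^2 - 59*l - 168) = (l - 7)/(l + 3)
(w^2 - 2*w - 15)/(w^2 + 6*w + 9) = (w - 5)/(w + 3)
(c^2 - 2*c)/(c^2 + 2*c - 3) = c*(c - 2)/(c^2 + 2*c - 3)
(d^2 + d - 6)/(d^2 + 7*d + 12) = (d - 2)/(d + 4)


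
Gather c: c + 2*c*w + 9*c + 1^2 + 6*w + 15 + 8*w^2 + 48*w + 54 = c*(2*w + 10) + 8*w^2 + 54*w + 70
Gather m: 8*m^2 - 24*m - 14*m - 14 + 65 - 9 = 8*m^2 - 38*m + 42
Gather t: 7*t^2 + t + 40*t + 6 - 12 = 7*t^2 + 41*t - 6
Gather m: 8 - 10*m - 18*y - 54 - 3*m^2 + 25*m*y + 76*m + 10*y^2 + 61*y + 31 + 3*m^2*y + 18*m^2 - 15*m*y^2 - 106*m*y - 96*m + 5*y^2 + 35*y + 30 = m^2*(3*y + 15) + m*(-15*y^2 - 81*y - 30) + 15*y^2 + 78*y + 15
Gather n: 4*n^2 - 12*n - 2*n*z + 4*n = 4*n^2 + n*(-2*z - 8)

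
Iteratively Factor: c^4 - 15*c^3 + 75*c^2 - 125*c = (c - 5)*(c^3 - 10*c^2 + 25*c) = (c - 5)^2*(c^2 - 5*c) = (c - 5)^3*(c)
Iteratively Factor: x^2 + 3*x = (x)*(x + 3)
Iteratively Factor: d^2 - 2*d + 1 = (d - 1)*(d - 1)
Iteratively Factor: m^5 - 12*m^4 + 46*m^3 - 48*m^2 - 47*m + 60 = (m - 4)*(m^4 - 8*m^3 + 14*m^2 + 8*m - 15) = (m - 5)*(m - 4)*(m^3 - 3*m^2 - m + 3) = (m - 5)*(m - 4)*(m - 3)*(m^2 - 1) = (m - 5)*(m - 4)*(m - 3)*(m + 1)*(m - 1)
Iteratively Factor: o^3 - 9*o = (o - 3)*(o^2 + 3*o) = o*(o - 3)*(o + 3)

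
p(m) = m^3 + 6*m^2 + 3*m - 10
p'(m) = 3*m^2 + 12*m + 3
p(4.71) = 241.72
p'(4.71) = 126.07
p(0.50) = -6.88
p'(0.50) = 9.75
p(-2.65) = 5.58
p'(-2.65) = -7.73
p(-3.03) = 8.18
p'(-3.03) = -5.82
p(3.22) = 95.26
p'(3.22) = 72.75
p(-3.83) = 10.34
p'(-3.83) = 1.05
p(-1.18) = -6.83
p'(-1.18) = -6.98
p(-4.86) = 2.35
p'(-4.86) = 15.54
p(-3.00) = 8.00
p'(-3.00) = -6.00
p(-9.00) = -280.00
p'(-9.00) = 138.00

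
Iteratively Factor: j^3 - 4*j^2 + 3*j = (j - 3)*(j^2 - j) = j*(j - 3)*(j - 1)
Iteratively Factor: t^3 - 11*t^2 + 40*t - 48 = (t - 4)*(t^2 - 7*t + 12) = (t - 4)^2*(t - 3)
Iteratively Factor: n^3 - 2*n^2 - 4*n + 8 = (n + 2)*(n^2 - 4*n + 4) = (n - 2)*(n + 2)*(n - 2)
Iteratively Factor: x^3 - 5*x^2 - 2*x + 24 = (x - 4)*(x^2 - x - 6) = (x - 4)*(x + 2)*(x - 3)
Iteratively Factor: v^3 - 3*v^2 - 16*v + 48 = (v - 3)*(v^2 - 16) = (v - 3)*(v + 4)*(v - 4)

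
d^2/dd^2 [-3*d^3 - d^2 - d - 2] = -18*d - 2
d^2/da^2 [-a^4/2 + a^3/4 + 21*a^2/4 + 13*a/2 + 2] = -6*a^2 + 3*a/2 + 21/2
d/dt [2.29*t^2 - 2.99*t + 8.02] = 4.58*t - 2.99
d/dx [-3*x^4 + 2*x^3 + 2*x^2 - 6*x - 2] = -12*x^3 + 6*x^2 + 4*x - 6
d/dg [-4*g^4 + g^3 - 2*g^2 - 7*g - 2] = -16*g^3 + 3*g^2 - 4*g - 7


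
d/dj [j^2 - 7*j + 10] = 2*j - 7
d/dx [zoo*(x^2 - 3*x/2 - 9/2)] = zoo*(x + 1)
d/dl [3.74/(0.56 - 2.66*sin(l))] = 9.9484*cos(l)/(2.66*sin(l) - 0.56)^2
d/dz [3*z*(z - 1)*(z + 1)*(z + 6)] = 12*z^3 + 54*z^2 - 6*z - 18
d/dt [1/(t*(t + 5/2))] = 2*(-4*t - 5)/(t^2*(4*t^2 + 20*t + 25))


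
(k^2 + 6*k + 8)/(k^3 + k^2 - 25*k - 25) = (k^2 + 6*k + 8)/(k^3 + k^2 - 25*k - 25)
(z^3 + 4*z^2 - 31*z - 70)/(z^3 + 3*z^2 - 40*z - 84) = (z - 5)/(z - 6)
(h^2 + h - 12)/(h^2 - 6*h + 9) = (h + 4)/(h - 3)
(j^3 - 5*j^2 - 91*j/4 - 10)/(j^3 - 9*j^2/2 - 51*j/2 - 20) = (j + 1/2)/(j + 1)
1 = 1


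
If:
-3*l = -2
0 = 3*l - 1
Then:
No Solution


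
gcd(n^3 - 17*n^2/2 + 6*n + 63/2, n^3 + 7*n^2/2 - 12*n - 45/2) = n^2 - 3*n/2 - 9/2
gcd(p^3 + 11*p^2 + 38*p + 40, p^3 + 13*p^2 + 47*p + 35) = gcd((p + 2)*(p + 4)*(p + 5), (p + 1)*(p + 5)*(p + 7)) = p + 5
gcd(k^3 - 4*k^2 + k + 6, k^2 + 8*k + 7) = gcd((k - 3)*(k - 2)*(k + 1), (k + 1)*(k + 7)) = k + 1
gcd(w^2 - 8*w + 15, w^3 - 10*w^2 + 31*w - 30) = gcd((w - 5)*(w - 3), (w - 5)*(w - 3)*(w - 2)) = w^2 - 8*w + 15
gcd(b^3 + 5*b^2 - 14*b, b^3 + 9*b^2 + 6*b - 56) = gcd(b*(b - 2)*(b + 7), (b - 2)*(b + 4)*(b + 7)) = b^2 + 5*b - 14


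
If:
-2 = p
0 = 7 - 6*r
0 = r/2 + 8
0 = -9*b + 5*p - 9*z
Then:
No Solution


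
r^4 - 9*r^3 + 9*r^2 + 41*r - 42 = (r - 7)*(r - 3)*(r - 1)*(r + 2)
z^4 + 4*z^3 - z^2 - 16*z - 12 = (z - 2)*(z + 1)*(z + 2)*(z + 3)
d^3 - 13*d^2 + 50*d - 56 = (d - 7)*(d - 4)*(d - 2)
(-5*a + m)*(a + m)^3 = -5*a^4 - 14*a^3*m - 12*a^2*m^2 - 2*a*m^3 + m^4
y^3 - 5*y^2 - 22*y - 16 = (y - 8)*(y + 1)*(y + 2)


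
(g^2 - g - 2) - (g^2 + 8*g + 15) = -9*g - 17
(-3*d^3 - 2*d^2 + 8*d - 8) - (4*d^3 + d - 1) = -7*d^3 - 2*d^2 + 7*d - 7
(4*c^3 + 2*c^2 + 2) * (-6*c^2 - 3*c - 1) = -24*c^5 - 24*c^4 - 10*c^3 - 14*c^2 - 6*c - 2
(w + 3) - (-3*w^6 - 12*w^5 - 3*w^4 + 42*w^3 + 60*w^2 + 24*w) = 3*w^6 + 12*w^5 + 3*w^4 - 42*w^3 - 60*w^2 - 23*w + 3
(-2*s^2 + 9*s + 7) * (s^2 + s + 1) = -2*s^4 + 7*s^3 + 14*s^2 + 16*s + 7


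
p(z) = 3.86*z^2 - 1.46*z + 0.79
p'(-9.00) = -70.94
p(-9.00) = 326.59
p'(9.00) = 68.02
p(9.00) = 300.31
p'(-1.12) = -10.11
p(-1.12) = 7.27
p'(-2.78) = -22.92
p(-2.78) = 34.68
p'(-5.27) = -42.14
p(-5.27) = 115.69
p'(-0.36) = -4.24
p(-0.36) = 1.82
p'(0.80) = 4.72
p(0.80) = 2.09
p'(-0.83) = -7.87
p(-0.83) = 4.66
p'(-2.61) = -21.61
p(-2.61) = 30.90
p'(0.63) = 3.40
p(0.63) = 1.40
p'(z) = 7.72*z - 1.46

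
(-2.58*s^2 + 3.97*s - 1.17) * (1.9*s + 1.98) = -4.902*s^3 + 2.4346*s^2 + 5.6376*s - 2.3166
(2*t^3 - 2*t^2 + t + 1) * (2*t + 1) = 4*t^4 - 2*t^3 + 3*t + 1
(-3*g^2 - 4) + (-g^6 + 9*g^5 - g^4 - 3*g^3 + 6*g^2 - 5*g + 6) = -g^6 + 9*g^5 - g^4 - 3*g^3 + 3*g^2 - 5*g + 2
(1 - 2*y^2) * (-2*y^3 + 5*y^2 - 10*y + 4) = 4*y^5 - 10*y^4 + 18*y^3 - 3*y^2 - 10*y + 4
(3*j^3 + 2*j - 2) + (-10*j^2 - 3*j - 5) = 3*j^3 - 10*j^2 - j - 7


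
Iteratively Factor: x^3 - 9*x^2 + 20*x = (x - 4)*(x^2 - 5*x) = (x - 5)*(x - 4)*(x)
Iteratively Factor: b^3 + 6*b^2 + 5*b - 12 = (b + 3)*(b^2 + 3*b - 4) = (b - 1)*(b + 3)*(b + 4)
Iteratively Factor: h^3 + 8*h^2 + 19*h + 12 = (h + 4)*(h^2 + 4*h + 3) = (h + 3)*(h + 4)*(h + 1)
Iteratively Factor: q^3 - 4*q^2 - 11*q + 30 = (q + 3)*(q^2 - 7*q + 10) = (q - 5)*(q + 3)*(q - 2)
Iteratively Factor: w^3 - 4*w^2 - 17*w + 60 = (w - 5)*(w^2 + w - 12) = (w - 5)*(w + 4)*(w - 3)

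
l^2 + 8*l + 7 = (l + 1)*(l + 7)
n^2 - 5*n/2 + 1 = (n - 2)*(n - 1/2)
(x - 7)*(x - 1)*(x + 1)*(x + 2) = x^4 - 5*x^3 - 15*x^2 + 5*x + 14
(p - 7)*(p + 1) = p^2 - 6*p - 7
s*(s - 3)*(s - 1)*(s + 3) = s^4 - s^3 - 9*s^2 + 9*s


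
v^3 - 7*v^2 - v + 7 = (v - 7)*(v - 1)*(v + 1)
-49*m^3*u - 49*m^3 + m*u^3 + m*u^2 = (-7*m + u)*(7*m + u)*(m*u + m)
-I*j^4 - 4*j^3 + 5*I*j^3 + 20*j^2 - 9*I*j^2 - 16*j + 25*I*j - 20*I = (j - 4)*(j - 5*I)*(j + I)*(-I*j + I)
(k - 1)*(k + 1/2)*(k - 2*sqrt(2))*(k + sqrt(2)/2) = k^4 - 3*sqrt(2)*k^3/2 - k^3/2 - 5*k^2/2 + 3*sqrt(2)*k^2/4 + k + 3*sqrt(2)*k/4 + 1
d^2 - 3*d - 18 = (d - 6)*(d + 3)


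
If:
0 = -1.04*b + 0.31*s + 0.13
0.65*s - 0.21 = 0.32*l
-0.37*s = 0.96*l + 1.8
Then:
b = -0.03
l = -1.68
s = -0.50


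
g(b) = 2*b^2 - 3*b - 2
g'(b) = 4*b - 3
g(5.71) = 46.08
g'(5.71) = 19.84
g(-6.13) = 91.54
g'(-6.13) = -27.52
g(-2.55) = 18.66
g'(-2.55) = -13.20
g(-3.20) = 28.08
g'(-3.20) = -15.80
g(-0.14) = -1.54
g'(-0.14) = -3.56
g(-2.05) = 12.56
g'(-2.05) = -11.20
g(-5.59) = 77.27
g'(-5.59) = -25.36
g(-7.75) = 141.38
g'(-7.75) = -34.00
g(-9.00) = 187.00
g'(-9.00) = -39.00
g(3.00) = 7.00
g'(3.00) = 9.00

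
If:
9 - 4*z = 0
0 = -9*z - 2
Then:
No Solution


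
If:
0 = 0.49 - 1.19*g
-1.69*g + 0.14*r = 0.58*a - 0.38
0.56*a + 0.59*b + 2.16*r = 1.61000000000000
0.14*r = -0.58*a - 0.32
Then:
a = -0.55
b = 3.30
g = 0.41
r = -0.01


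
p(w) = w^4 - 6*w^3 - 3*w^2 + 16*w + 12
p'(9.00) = 1420.00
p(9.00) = 2100.00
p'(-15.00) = -17444.00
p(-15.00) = 69972.00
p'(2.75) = -53.44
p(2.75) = -34.28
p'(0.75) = 3.06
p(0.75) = 20.10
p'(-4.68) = -760.18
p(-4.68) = 966.15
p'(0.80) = 1.73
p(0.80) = 20.22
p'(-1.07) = -3.09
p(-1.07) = 0.11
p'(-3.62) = -387.91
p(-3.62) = 371.12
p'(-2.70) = -177.75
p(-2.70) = 118.17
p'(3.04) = -56.21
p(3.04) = -50.24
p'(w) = 4*w^3 - 18*w^2 - 6*w + 16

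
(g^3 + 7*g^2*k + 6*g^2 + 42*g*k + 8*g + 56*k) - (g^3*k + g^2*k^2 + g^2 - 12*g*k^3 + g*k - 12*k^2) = -g^3*k + g^3 - g^2*k^2 + 7*g^2*k + 5*g^2 + 12*g*k^3 + 41*g*k + 8*g + 12*k^2 + 56*k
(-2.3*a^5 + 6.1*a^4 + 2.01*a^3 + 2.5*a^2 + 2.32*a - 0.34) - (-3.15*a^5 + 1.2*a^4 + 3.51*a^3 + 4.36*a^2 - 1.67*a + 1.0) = 0.85*a^5 + 4.9*a^4 - 1.5*a^3 - 1.86*a^2 + 3.99*a - 1.34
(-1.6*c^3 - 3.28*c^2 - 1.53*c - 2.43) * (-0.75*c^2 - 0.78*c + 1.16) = 1.2*c^5 + 3.708*c^4 + 1.8499*c^3 - 0.788899999999999*c^2 + 0.1206*c - 2.8188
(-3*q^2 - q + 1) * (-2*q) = 6*q^3 + 2*q^2 - 2*q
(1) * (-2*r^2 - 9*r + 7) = -2*r^2 - 9*r + 7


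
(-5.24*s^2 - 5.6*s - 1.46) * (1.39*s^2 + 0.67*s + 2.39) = -7.2836*s^4 - 11.2948*s^3 - 18.305*s^2 - 14.3622*s - 3.4894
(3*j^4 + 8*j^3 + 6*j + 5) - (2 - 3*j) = 3*j^4 + 8*j^3 + 9*j + 3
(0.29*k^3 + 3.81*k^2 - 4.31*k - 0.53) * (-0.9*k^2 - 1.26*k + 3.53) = -0.261*k^5 - 3.7944*k^4 + 0.102099999999999*k^3 + 19.3569*k^2 - 14.5465*k - 1.8709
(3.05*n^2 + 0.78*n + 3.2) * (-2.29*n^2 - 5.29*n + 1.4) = -6.9845*n^4 - 17.9207*n^3 - 7.1842*n^2 - 15.836*n + 4.48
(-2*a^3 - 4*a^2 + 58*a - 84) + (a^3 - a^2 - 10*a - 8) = -a^3 - 5*a^2 + 48*a - 92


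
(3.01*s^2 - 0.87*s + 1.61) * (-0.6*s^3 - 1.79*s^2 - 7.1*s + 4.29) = -1.806*s^5 - 4.8659*s^4 - 20.7797*s^3 + 16.208*s^2 - 15.1633*s + 6.9069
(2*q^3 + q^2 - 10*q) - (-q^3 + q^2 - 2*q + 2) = 3*q^3 - 8*q - 2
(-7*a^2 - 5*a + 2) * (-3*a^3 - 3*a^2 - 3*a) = 21*a^5 + 36*a^4 + 30*a^3 + 9*a^2 - 6*a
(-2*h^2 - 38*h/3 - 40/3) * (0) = 0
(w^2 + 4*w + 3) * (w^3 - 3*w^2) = w^5 + w^4 - 9*w^3 - 9*w^2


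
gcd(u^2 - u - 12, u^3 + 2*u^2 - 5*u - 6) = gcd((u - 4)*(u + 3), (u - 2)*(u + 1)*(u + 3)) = u + 3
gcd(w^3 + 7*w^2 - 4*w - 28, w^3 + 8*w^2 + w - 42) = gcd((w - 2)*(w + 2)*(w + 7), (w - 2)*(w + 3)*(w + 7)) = w^2 + 5*w - 14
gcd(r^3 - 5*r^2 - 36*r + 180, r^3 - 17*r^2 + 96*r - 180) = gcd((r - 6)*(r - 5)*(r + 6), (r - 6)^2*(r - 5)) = r^2 - 11*r + 30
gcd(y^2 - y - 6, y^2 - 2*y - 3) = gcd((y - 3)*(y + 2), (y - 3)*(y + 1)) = y - 3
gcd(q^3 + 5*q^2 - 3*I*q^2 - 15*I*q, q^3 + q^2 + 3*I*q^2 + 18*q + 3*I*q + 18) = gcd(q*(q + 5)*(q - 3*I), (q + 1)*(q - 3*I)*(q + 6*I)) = q - 3*I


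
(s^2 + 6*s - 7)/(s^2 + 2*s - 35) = (s - 1)/(s - 5)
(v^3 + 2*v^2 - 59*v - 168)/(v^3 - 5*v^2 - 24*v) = (v + 7)/v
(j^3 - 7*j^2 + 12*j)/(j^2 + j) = (j^2 - 7*j + 12)/(j + 1)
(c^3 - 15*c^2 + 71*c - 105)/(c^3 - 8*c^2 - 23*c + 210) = (c^2 - 8*c + 15)/(c^2 - c - 30)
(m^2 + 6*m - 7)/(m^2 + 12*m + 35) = (m - 1)/(m + 5)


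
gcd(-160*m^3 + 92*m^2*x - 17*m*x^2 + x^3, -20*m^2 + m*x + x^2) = -4*m + x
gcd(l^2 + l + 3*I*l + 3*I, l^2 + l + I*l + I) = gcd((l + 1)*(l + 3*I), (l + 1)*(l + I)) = l + 1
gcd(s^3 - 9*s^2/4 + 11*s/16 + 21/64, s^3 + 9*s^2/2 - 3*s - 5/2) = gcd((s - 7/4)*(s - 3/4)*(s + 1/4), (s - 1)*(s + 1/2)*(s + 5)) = 1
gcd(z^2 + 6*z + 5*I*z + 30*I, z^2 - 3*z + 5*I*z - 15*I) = z + 5*I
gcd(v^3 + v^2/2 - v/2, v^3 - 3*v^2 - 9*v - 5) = v + 1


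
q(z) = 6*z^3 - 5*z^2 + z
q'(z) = 18*z^2 - 10*z + 1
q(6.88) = 1724.17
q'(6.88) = 784.22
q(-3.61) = -351.05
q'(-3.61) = 271.68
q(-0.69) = -5.04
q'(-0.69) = 16.47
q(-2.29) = -100.56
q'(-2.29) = 118.29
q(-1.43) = -29.20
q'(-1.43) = 52.11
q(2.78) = 93.05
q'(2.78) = 112.31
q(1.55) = 11.88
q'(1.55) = 28.74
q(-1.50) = -33.00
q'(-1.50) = 56.50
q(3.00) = 120.00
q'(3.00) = 133.00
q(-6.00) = -1482.00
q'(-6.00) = 709.00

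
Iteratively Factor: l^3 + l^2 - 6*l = (l - 2)*(l^2 + 3*l) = (l - 2)*(l + 3)*(l)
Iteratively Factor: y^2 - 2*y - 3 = (y + 1)*(y - 3)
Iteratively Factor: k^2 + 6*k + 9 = (k + 3)*(k + 3)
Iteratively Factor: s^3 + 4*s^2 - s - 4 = (s + 4)*(s^2 - 1) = (s - 1)*(s + 4)*(s + 1)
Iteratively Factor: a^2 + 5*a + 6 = (a + 2)*(a + 3)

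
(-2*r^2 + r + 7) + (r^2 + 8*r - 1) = -r^2 + 9*r + 6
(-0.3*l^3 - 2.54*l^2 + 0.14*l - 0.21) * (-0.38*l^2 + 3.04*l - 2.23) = 0.114*l^5 + 0.0532000000000001*l^4 - 7.1058*l^3 + 6.1696*l^2 - 0.9506*l + 0.4683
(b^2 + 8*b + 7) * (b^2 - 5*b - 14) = b^4 + 3*b^3 - 47*b^2 - 147*b - 98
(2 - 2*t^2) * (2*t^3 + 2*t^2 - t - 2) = -4*t^5 - 4*t^4 + 6*t^3 + 8*t^2 - 2*t - 4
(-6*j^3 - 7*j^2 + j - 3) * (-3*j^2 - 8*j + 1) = 18*j^5 + 69*j^4 + 47*j^3 - 6*j^2 + 25*j - 3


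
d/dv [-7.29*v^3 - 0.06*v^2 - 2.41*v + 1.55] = -21.87*v^2 - 0.12*v - 2.41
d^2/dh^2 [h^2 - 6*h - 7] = 2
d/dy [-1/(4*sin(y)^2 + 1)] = 4*sin(2*y)/(3 - 2*cos(2*y))^2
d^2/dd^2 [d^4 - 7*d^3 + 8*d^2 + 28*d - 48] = 12*d^2 - 42*d + 16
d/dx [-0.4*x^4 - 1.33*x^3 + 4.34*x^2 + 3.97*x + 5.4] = -1.6*x^3 - 3.99*x^2 + 8.68*x + 3.97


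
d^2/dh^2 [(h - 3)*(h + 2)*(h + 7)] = 6*h + 12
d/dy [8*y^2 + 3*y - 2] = 16*y + 3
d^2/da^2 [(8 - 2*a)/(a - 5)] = -4/(a - 5)^3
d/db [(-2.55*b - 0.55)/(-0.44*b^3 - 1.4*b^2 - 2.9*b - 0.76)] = (-2.244*b^3 - 4.296*b^2 - 1.54*b + 0.343)/(0.1936*b^6 + 1.232*b^5 + 4.512*b^4 + 8.7888*b^3 + 10.538*b^2 + 4.408*b + 0.5776)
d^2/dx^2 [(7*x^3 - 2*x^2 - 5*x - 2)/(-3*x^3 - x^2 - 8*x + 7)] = 2*(39*x^6 + 639*x^5 - 873*x^4 - 286*x^3 + 1998*x^2 - 750*x + 520)/(27*x^9 + 27*x^8 + 225*x^7 - 44*x^6 + 474*x^5 - 837*x^4 + 617*x^3 - 1197*x^2 + 1176*x - 343)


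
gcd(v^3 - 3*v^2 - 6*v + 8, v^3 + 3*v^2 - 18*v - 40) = v^2 - 2*v - 8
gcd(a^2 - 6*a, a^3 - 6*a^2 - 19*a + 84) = 1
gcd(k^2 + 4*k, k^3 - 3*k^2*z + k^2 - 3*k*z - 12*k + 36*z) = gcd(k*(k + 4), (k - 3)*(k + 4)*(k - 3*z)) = k + 4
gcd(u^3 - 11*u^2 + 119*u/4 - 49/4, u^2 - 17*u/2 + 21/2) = u - 7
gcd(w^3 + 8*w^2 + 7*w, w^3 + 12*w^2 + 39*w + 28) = w^2 + 8*w + 7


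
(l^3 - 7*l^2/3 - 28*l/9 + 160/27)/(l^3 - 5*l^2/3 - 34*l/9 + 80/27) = (3*l - 4)/(3*l - 2)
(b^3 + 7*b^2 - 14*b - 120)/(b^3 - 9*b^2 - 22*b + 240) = (b^2 + 2*b - 24)/(b^2 - 14*b + 48)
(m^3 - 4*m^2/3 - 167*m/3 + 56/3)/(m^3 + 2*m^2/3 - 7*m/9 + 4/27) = 9*(m^2 - m - 56)/(9*m^2 + 9*m - 4)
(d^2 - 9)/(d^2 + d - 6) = (d - 3)/(d - 2)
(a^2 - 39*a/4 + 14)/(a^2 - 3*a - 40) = (a - 7/4)/(a + 5)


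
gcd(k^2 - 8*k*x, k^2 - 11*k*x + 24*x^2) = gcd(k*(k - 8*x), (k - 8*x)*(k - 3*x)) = -k + 8*x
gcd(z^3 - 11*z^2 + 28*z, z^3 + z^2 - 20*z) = z^2 - 4*z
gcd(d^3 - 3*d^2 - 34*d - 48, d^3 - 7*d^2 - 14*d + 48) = d^2 - 5*d - 24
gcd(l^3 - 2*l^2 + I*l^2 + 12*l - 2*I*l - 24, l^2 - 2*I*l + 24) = l + 4*I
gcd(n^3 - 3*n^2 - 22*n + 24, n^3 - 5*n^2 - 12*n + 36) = n - 6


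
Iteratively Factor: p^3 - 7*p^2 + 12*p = (p - 3)*(p^2 - 4*p) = (p - 4)*(p - 3)*(p)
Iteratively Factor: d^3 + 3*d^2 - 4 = (d + 2)*(d^2 + d - 2) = (d + 2)^2*(d - 1)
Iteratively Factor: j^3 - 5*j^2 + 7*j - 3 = (j - 1)*(j^2 - 4*j + 3) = (j - 1)^2*(j - 3)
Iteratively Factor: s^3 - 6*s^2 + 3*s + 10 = (s + 1)*(s^2 - 7*s + 10) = (s - 5)*(s + 1)*(s - 2)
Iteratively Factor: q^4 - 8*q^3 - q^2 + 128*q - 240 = (q + 4)*(q^3 - 12*q^2 + 47*q - 60) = (q - 5)*(q + 4)*(q^2 - 7*q + 12) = (q - 5)*(q - 4)*(q + 4)*(q - 3)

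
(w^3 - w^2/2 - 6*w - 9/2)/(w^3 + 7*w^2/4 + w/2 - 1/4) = 2*(2*w^2 - 3*w - 9)/(4*w^2 + 3*w - 1)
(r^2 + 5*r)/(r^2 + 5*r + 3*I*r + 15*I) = r/(r + 3*I)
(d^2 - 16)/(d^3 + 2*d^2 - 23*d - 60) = (d - 4)/(d^2 - 2*d - 15)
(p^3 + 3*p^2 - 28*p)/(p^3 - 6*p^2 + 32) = p*(p + 7)/(p^2 - 2*p - 8)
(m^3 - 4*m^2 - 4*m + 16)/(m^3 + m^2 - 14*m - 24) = (m - 2)/(m + 3)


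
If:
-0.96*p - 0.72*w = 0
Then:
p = -0.75*w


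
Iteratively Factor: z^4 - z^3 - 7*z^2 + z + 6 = (z - 3)*(z^3 + 2*z^2 - z - 2) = (z - 3)*(z - 1)*(z^2 + 3*z + 2) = (z - 3)*(z - 1)*(z + 2)*(z + 1)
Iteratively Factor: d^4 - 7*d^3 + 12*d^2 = (d)*(d^3 - 7*d^2 + 12*d) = d^2*(d^2 - 7*d + 12) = d^2*(d - 4)*(d - 3)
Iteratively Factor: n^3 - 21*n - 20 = (n + 1)*(n^2 - n - 20) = (n - 5)*(n + 1)*(n + 4)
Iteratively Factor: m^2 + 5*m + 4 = (m + 4)*(m + 1)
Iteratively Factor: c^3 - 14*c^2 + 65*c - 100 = (c - 4)*(c^2 - 10*c + 25) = (c - 5)*(c - 4)*(c - 5)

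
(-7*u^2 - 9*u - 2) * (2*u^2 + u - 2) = -14*u^4 - 25*u^3 + u^2 + 16*u + 4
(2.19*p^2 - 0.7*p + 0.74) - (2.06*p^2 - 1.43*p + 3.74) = 0.13*p^2 + 0.73*p - 3.0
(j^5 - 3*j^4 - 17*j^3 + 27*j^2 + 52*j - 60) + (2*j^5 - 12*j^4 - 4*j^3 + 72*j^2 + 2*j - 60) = 3*j^5 - 15*j^4 - 21*j^3 + 99*j^2 + 54*j - 120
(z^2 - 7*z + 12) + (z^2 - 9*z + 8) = 2*z^2 - 16*z + 20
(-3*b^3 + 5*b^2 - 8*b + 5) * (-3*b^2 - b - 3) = 9*b^5 - 12*b^4 + 28*b^3 - 22*b^2 + 19*b - 15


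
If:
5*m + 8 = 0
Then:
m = -8/5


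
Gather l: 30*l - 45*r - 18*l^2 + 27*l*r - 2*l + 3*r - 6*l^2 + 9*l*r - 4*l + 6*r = -24*l^2 + l*(36*r + 24) - 36*r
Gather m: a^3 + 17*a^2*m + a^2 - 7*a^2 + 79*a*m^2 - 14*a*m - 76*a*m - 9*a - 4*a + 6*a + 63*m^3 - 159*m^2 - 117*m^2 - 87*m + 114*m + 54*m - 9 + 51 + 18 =a^3 - 6*a^2 - 7*a + 63*m^3 + m^2*(79*a - 276) + m*(17*a^2 - 90*a + 81) + 60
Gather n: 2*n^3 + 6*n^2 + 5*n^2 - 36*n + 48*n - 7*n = 2*n^3 + 11*n^2 + 5*n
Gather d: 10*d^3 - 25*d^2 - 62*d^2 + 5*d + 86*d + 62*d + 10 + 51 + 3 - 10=10*d^3 - 87*d^2 + 153*d + 54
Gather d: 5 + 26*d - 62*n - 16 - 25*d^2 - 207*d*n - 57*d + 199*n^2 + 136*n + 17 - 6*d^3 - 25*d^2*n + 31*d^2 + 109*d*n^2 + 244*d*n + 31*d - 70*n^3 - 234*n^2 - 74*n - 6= -6*d^3 + d^2*(6 - 25*n) + d*(109*n^2 + 37*n) - 70*n^3 - 35*n^2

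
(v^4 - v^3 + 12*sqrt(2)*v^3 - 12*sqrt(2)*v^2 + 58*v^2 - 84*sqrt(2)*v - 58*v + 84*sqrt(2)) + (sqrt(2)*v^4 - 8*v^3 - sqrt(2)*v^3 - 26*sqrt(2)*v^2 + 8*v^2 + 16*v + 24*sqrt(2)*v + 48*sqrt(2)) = v^4 + sqrt(2)*v^4 - 9*v^3 + 11*sqrt(2)*v^3 - 38*sqrt(2)*v^2 + 66*v^2 - 60*sqrt(2)*v - 42*v + 132*sqrt(2)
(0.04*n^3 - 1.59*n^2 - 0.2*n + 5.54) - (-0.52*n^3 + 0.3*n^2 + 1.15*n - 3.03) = 0.56*n^3 - 1.89*n^2 - 1.35*n + 8.57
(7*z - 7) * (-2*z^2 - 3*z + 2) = -14*z^3 - 7*z^2 + 35*z - 14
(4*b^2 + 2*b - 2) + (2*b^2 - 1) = 6*b^2 + 2*b - 3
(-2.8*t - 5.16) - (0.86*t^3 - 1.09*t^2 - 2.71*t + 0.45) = -0.86*t^3 + 1.09*t^2 - 0.0899999999999999*t - 5.61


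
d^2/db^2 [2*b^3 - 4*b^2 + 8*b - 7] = 12*b - 8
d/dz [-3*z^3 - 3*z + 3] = -9*z^2 - 3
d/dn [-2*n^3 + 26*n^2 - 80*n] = -6*n^2 + 52*n - 80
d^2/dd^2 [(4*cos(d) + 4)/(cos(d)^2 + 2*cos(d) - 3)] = -((cos(2*d) - 1)^2 + 173*cos(d) + 54*cos(2*d) + 3*cos(3*d) + 154)/((cos(d) - 1)^2*(cos(d) + 3)^3)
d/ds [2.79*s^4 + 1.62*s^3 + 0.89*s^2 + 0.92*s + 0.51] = 11.16*s^3 + 4.86*s^2 + 1.78*s + 0.92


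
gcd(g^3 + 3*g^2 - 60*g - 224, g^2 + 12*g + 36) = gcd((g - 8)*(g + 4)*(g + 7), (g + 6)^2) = 1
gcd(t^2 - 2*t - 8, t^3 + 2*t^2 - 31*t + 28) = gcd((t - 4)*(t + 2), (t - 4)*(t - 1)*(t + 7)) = t - 4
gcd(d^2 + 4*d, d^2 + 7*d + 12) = d + 4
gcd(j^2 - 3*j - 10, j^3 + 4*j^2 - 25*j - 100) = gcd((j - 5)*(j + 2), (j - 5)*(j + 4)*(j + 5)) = j - 5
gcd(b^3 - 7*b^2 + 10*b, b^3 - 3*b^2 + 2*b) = b^2 - 2*b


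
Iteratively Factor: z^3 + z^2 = (z + 1)*(z^2) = z*(z + 1)*(z)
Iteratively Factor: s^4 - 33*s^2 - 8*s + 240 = (s - 5)*(s^3 + 5*s^2 - 8*s - 48) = (s - 5)*(s + 4)*(s^2 + s - 12) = (s - 5)*(s + 4)^2*(s - 3)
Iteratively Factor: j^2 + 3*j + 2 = (j + 2)*(j + 1)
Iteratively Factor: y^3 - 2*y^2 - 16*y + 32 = (y - 4)*(y^2 + 2*y - 8) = (y - 4)*(y + 4)*(y - 2)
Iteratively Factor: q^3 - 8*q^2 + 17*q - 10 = (q - 1)*(q^2 - 7*q + 10) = (q - 5)*(q - 1)*(q - 2)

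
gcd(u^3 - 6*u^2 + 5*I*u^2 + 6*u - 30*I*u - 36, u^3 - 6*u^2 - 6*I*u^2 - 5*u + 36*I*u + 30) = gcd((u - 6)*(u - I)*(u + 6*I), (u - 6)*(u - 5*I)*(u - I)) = u^2 + u*(-6 - I) + 6*I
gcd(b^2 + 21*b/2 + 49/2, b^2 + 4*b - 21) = b + 7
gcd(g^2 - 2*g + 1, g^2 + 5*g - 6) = g - 1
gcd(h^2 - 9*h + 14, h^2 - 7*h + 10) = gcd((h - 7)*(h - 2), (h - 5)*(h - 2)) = h - 2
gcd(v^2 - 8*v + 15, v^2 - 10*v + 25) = v - 5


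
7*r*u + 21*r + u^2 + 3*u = (7*r + u)*(u + 3)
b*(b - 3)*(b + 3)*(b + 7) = b^4 + 7*b^3 - 9*b^2 - 63*b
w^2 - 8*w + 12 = (w - 6)*(w - 2)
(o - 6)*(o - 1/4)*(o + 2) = o^3 - 17*o^2/4 - 11*o + 3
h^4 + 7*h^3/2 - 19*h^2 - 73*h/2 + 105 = (h - 3)*(h - 2)*(h + 7/2)*(h + 5)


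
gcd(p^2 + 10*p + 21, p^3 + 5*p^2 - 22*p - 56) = p + 7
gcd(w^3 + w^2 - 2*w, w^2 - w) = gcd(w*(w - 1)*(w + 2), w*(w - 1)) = w^2 - w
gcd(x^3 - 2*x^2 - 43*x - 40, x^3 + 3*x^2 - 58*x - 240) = x^2 - 3*x - 40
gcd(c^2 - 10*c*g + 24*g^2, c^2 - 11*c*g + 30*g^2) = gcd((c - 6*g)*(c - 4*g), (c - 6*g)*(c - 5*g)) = c - 6*g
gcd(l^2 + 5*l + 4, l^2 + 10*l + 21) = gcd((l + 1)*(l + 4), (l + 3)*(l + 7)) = 1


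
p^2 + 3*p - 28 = (p - 4)*(p + 7)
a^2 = a^2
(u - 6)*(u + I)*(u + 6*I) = u^3 - 6*u^2 + 7*I*u^2 - 6*u - 42*I*u + 36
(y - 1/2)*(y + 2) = y^2 + 3*y/2 - 1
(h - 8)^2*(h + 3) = h^3 - 13*h^2 + 16*h + 192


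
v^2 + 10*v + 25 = (v + 5)^2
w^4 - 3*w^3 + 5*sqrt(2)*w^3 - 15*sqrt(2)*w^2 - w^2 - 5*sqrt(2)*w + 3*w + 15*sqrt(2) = (w - 3)*(w - 1)*(w + 1)*(w + 5*sqrt(2))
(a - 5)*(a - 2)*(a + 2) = a^3 - 5*a^2 - 4*a + 20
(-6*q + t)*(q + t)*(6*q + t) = -36*q^3 - 36*q^2*t + q*t^2 + t^3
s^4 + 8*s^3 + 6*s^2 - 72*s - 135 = (s - 3)*(s + 3)^2*(s + 5)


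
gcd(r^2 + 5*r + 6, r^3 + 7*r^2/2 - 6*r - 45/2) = r + 3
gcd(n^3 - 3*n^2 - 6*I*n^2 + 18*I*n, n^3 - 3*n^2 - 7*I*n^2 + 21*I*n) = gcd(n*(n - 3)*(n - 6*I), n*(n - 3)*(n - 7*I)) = n^2 - 3*n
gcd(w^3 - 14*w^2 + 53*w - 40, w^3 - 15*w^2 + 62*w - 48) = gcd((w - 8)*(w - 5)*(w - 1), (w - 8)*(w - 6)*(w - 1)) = w^2 - 9*w + 8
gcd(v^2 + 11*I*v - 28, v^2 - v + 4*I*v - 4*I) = v + 4*I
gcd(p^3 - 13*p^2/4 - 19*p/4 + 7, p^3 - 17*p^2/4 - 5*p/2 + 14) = p^2 - 9*p/4 - 7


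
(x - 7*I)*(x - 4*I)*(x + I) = x^3 - 10*I*x^2 - 17*x - 28*I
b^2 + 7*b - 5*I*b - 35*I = (b + 7)*(b - 5*I)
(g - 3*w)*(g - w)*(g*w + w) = g^3*w - 4*g^2*w^2 + g^2*w + 3*g*w^3 - 4*g*w^2 + 3*w^3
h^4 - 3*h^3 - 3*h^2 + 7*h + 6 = (h - 3)*(h - 2)*(h + 1)^2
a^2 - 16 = (a - 4)*(a + 4)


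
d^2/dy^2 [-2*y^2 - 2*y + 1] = -4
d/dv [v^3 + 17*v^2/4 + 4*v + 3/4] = 3*v^2 + 17*v/2 + 4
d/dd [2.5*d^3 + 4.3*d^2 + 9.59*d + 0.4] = 7.5*d^2 + 8.6*d + 9.59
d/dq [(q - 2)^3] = 3*(q - 2)^2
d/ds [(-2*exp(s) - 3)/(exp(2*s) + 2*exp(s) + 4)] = 2*((exp(s) + 1)*(2*exp(s) + 3) - exp(2*s) - 2*exp(s) - 4)*exp(s)/(exp(2*s) + 2*exp(s) + 4)^2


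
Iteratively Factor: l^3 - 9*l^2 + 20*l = (l - 4)*(l^2 - 5*l) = l*(l - 4)*(l - 5)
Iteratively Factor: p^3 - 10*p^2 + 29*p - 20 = (p - 1)*(p^2 - 9*p + 20) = (p - 4)*(p - 1)*(p - 5)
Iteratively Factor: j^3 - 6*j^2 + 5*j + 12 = (j - 4)*(j^2 - 2*j - 3) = (j - 4)*(j + 1)*(j - 3)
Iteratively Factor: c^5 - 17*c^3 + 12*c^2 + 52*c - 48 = (c + 4)*(c^4 - 4*c^3 - c^2 + 16*c - 12) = (c + 2)*(c + 4)*(c^3 - 6*c^2 + 11*c - 6) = (c - 1)*(c + 2)*(c + 4)*(c^2 - 5*c + 6) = (c - 2)*(c - 1)*(c + 2)*(c + 4)*(c - 3)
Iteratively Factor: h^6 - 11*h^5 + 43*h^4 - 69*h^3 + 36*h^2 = (h - 1)*(h^5 - 10*h^4 + 33*h^3 - 36*h^2) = (h - 3)*(h - 1)*(h^4 - 7*h^3 + 12*h^2) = (h - 3)^2*(h - 1)*(h^3 - 4*h^2) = h*(h - 3)^2*(h - 1)*(h^2 - 4*h) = h^2*(h - 3)^2*(h - 1)*(h - 4)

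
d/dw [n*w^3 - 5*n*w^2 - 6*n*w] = n*(3*w^2 - 10*w - 6)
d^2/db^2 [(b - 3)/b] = -6/b^3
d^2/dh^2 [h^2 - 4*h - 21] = 2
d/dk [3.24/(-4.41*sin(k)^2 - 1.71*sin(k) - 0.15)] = (28.5768*sin(k) + 5.5404)*cos(k)/(4.41*sin(k)^2 + 1.71*sin(k) + 0.15)^2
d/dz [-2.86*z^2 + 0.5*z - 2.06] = 0.5 - 5.72*z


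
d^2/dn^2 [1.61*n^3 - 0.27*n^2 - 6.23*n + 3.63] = 9.66*n - 0.54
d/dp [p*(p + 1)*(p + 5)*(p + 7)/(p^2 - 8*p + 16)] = (2*p^4 - 3*p^3 - 156*p^2 - 411*p - 140)/(p^3 - 12*p^2 + 48*p - 64)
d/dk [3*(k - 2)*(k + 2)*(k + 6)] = 9*k^2 + 36*k - 12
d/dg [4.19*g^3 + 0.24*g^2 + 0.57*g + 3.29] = 12.57*g^2 + 0.48*g + 0.57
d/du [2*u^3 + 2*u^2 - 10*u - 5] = 6*u^2 + 4*u - 10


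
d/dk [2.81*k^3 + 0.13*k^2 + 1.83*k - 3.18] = 8.43*k^2 + 0.26*k + 1.83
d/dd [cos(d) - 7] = -sin(d)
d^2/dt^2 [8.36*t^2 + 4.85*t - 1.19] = 16.7200000000000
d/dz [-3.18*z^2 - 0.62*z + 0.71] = -6.36*z - 0.62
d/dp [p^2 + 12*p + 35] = 2*p + 12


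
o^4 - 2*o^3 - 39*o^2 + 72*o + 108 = (o - 6)*(o - 3)*(o + 1)*(o + 6)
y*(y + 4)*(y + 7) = y^3 + 11*y^2 + 28*y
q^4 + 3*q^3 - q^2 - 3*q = q*(q - 1)*(q + 1)*(q + 3)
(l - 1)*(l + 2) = l^2 + l - 2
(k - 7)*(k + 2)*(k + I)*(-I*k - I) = -I*k^4 + k^3 + 4*I*k^3 - 4*k^2 + 19*I*k^2 - 19*k + 14*I*k - 14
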